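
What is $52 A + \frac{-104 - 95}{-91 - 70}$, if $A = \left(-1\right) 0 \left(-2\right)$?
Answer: $\frac{199}{161} \approx 1.236$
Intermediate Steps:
$A = 0$ ($A = 0 \left(-2\right) = 0$)
$52 A + \frac{-104 - 95}{-91 - 70} = 52 \cdot 0 + \frac{-104 - 95}{-91 - 70} = 0 - \frac{199}{-161} = 0 - - \frac{199}{161} = 0 + \frac{199}{161} = \frac{199}{161}$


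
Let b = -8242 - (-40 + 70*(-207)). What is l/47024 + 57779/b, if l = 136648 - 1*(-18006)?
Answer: 230591503/18480432 ≈ 12.478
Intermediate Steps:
l = 154654 (l = 136648 + 18006 = 154654)
b = 6288 (b = -8242 - (-40 - 14490) = -8242 - 1*(-14530) = -8242 + 14530 = 6288)
l/47024 + 57779/b = 154654/47024 + 57779/6288 = 154654*(1/47024) + 57779*(1/6288) = 77327/23512 + 57779/6288 = 230591503/18480432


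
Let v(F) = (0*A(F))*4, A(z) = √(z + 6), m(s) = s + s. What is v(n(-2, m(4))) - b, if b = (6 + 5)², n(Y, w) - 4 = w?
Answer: -121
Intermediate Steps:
m(s) = 2*s
n(Y, w) = 4 + w
b = 121 (b = 11² = 121)
A(z) = √(6 + z)
v(F) = 0 (v(F) = (0*√(6 + F))*4 = 0*4 = 0)
v(n(-2, m(4))) - b = 0 - 1*121 = 0 - 121 = -121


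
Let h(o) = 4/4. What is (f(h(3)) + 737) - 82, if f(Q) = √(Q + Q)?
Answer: 655 + √2 ≈ 656.41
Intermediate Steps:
h(o) = 1 (h(o) = 4*(¼) = 1)
f(Q) = √2*√Q (f(Q) = √(2*Q) = √2*√Q)
(f(h(3)) + 737) - 82 = (√2*√1 + 737) - 82 = (√2*1 + 737) - 82 = (√2 + 737) - 82 = (737 + √2) - 82 = 655 + √2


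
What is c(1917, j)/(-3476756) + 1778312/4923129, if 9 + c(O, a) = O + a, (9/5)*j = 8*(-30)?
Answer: 1543505000735/4279129572381 ≈ 0.36071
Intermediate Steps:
j = -400/3 (j = 5*(8*(-30))/9 = (5/9)*(-240) = -400/3 ≈ -133.33)
c(O, a) = -9 + O + a (c(O, a) = -9 + (O + a) = -9 + O + a)
c(1917, j)/(-3476756) + 1778312/4923129 = (-9 + 1917 - 400/3)/(-3476756) + 1778312/4923129 = (5324/3)*(-1/3476756) + 1778312*(1/4923129) = -1331/2607567 + 1778312/4923129 = 1543505000735/4279129572381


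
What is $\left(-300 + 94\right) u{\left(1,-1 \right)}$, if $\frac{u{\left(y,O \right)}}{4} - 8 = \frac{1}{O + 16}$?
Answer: $- \frac{99704}{15} \approx -6646.9$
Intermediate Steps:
$u{\left(y,O \right)} = 32 + \frac{4}{16 + O}$ ($u{\left(y,O \right)} = 32 + \frac{4}{O + 16} = 32 + \frac{4}{16 + O}$)
$\left(-300 + 94\right) u{\left(1,-1 \right)} = \left(-300 + 94\right) \frac{4 \left(129 + 8 \left(-1\right)\right)}{16 - 1} = - 206 \frac{4 \left(129 - 8\right)}{15} = - 206 \cdot 4 \cdot \frac{1}{15} \cdot 121 = \left(-206\right) \frac{484}{15} = - \frac{99704}{15}$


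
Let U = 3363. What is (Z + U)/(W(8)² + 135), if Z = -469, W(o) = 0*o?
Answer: 2894/135 ≈ 21.437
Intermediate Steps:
W(o) = 0
(Z + U)/(W(8)² + 135) = (-469 + 3363)/(0² + 135) = 2894/(0 + 135) = 2894/135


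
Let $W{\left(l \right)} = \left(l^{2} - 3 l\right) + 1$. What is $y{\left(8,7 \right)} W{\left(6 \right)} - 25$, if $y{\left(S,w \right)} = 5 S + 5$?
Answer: $830$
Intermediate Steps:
$W{\left(l \right)} = 1 + l^{2} - 3 l$
$y{\left(S,w \right)} = 5 + 5 S$
$y{\left(8,7 \right)} W{\left(6 \right)} - 25 = \left(5 + 5 \cdot 8\right) \left(1 + 6^{2} - 18\right) - 25 = \left(5 + 40\right) \left(1 + 36 - 18\right) - 25 = 45 \cdot 19 - 25 = 855 - 25 = 830$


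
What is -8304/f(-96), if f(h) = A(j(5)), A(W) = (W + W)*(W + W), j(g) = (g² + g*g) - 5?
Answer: -692/675 ≈ -1.0252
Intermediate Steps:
j(g) = -5 + 2*g² (j(g) = (g² + g²) - 5 = 2*g² - 5 = -5 + 2*g²)
A(W) = 4*W² (A(W) = (2*W)*(2*W) = 4*W²)
f(h) = 8100 (f(h) = 4*(-5 + 2*5²)² = 4*(-5 + 2*25)² = 4*(-5 + 50)² = 4*45² = 4*2025 = 8100)
-8304/f(-96) = -8304/8100 = -8304*1/8100 = -692/675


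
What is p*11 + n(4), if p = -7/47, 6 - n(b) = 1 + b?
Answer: -30/47 ≈ -0.63830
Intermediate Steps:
n(b) = 5 - b (n(b) = 6 - (1 + b) = 6 + (-1 - b) = 5 - b)
p = -7/47 (p = -7*1/47 = -7/47 ≈ -0.14894)
p*11 + n(4) = -7/47*11 + (5 - 1*4) = -77/47 + (5 - 4) = -77/47 + 1 = -30/47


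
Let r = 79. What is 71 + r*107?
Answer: 8524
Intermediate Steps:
71 + r*107 = 71 + 79*107 = 71 + 8453 = 8524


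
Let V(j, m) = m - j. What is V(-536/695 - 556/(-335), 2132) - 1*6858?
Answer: -220107562/46565 ≈ -4726.9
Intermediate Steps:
V(-536/695 - 556/(-335), 2132) - 1*6858 = (2132 - (-536/695 - 556/(-335))) - 1*6858 = (2132 - (-536*1/695 - 556*(-1/335))) - 6858 = (2132 - (-536/695 + 556/335)) - 6858 = (2132 - 1*41372/46565) - 6858 = (2132 - 41372/46565) - 6858 = 99235208/46565 - 6858 = -220107562/46565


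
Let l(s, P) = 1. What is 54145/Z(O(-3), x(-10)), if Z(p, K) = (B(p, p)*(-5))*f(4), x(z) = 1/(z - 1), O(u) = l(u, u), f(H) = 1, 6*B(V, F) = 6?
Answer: -10829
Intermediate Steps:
B(V, F) = 1 (B(V, F) = (1/6)*6 = 1)
O(u) = 1
x(z) = 1/(-1 + z)
Z(p, K) = -5 (Z(p, K) = (1*(-5))*1 = -5*1 = -5)
54145/Z(O(-3), x(-10)) = 54145/(-5) = 54145*(-1/5) = -10829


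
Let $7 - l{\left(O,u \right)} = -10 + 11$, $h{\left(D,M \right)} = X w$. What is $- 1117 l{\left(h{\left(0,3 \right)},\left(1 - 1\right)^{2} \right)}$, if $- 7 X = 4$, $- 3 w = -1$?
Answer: $-6702$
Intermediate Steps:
$w = \frac{1}{3}$ ($w = \left(- \frac{1}{3}\right) \left(-1\right) = \frac{1}{3} \approx 0.33333$)
$X = - \frac{4}{7}$ ($X = \left(- \frac{1}{7}\right) 4 = - \frac{4}{7} \approx -0.57143$)
$h{\left(D,M \right)} = - \frac{4}{21}$ ($h{\left(D,M \right)} = \left(- \frac{4}{7}\right) \frac{1}{3} = - \frac{4}{21}$)
$l{\left(O,u \right)} = 6$ ($l{\left(O,u \right)} = 7 - \left(-10 + 11\right) = 7 - 1 = 6$)
$- 1117 l{\left(h{\left(0,3 \right)},\left(1 - 1\right)^{2} \right)} = \left(-1117\right) 6 = -6702$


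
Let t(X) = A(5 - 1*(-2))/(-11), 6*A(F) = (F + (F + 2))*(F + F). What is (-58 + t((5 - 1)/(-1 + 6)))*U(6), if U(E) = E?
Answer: -4052/11 ≈ -368.36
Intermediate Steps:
A(F) = F*(2 + 2*F)/3 (A(F) = ((F + (F + 2))*(F + F))/6 = ((F + (2 + F))*(2*F))/6 = ((2 + 2*F)*(2*F))/6 = (2*F*(2 + 2*F))/6 = F*(2 + 2*F)/3)
t(X) = -112/33 (t(X) = (2*(5 - 1*(-2))*(1 + (5 - 1*(-2)))/3)/(-11) = (2*(5 + 2)*(1 + (5 + 2))/3)*(-1/11) = ((2/3)*7*(1 + 7))*(-1/11) = ((2/3)*7*8)*(-1/11) = (112/3)*(-1/11) = -112/33)
(-58 + t((5 - 1)/(-1 + 6)))*U(6) = (-58 - 112/33)*6 = -2026/33*6 = -4052/11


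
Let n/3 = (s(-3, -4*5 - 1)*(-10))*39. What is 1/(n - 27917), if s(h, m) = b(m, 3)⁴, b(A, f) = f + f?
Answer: -1/1544237 ≈ -6.4757e-7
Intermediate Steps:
b(A, f) = 2*f
s(h, m) = 1296 (s(h, m) = (2*3)⁴ = 6⁴ = 1296)
n = -1516320 (n = 3*((1296*(-10))*39) = 3*(-12960*39) = 3*(-505440) = -1516320)
1/(n - 27917) = 1/(-1516320 - 27917) = 1/(-1544237) = -1/1544237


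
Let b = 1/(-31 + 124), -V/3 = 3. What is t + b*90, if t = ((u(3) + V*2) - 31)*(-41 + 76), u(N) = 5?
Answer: -47710/31 ≈ -1539.0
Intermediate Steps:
V = -9 (V = -3*3 = -9)
t = -1540 (t = ((5 - 9*2) - 31)*(-41 + 76) = ((5 - 18) - 31)*35 = (-13 - 31)*35 = -44*35 = -1540)
b = 1/93 ≈ 0.010753
t + b*90 = -1540 + (1/93)*90 = -1540 + 30/31 = -47710/31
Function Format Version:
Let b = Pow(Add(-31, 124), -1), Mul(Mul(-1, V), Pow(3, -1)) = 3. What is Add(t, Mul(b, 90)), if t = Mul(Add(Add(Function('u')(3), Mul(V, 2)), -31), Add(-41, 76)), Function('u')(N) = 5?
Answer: Rational(-47710, 31) ≈ -1539.0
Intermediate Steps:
V = -9 (V = Mul(-3, 3) = -9)
t = -1540 (t = Mul(Add(Add(5, Mul(-9, 2)), -31), Add(-41, 76)) = Mul(Add(Add(5, -18), -31), 35) = Mul(Add(-13, -31), 35) = Mul(-44, 35) = -1540)
b = Rational(1, 93) (b = Pow(93, -1) = Rational(1, 93) ≈ 0.010753)
Add(t, Mul(b, 90)) = Add(-1540, Mul(Rational(1, 93), 90)) = Add(-1540, Rational(30, 31)) = Rational(-47710, 31)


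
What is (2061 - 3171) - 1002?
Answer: -2112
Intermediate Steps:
(2061 - 3171) - 1002 = -1110 - 1002 = -2112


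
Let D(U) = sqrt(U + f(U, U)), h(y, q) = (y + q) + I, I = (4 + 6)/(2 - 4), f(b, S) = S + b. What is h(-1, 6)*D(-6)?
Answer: 0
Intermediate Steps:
I = -5 (I = 10/(-2) = 10*(-1/2) = -5)
h(y, q) = -5 + q + y (h(y, q) = (y + q) - 5 = (q + y) - 5 = -5 + q + y)
D(U) = sqrt(3)*sqrt(U) (D(U) = sqrt(U + (U + U)) = sqrt(U + 2*U) = sqrt(3*U) = sqrt(3)*sqrt(U))
h(-1, 6)*D(-6) = (-5 + 6 - 1)*(sqrt(3)*sqrt(-6)) = 0*(sqrt(3)*(I*sqrt(6))) = 0*(3*I*sqrt(2)) = 0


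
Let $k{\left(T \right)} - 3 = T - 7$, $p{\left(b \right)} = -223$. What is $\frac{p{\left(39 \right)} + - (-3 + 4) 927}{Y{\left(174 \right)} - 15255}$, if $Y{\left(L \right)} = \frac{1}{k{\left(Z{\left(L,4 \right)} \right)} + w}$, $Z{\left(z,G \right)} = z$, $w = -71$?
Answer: $\frac{56925}{755122} \approx 0.075385$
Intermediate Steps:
$k{\left(T \right)} = -4 + T$ ($k{\left(T \right)} = 3 + \left(T - 7\right) = 3 + \left(-7 + T\right) = -4 + T$)
$Y{\left(L \right)} = \frac{1}{-75 + L}$ ($Y{\left(L \right)} = \frac{1}{\left(-4 + L\right) - 71} = \frac{1}{-75 + L}$)
$\frac{p{\left(39 \right)} + - (-3 + 4) 927}{Y{\left(174 \right)} - 15255} = \frac{-223 + - (-3 + 4) 927}{\frac{1}{-75 + 174} - 15255} = \frac{-223 + \left(-1\right) 1 \cdot 927}{\frac{1}{99} - 15255} = \frac{-223 - 927}{\frac{1}{99} - 15255} = \frac{-223 - 927}{- \frac{1510244}{99}} = \left(-1150\right) \left(- \frac{99}{1510244}\right) = \frac{56925}{755122}$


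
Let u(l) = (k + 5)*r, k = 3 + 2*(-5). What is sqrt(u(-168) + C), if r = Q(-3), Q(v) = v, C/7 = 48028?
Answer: sqrt(336202) ≈ 579.83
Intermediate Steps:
C = 336196 (C = 7*48028 = 336196)
r = -3
k = -7 (k = 3 - 10 = -7)
u(l) = 6 (u(l) = (-7 + 5)*(-3) = -2*(-3) = 6)
sqrt(u(-168) + C) = sqrt(6 + 336196) = sqrt(336202)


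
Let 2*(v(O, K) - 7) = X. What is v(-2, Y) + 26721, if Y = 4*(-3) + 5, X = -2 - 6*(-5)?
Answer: 26742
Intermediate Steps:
X = 28 (X = -2 + 30 = 28)
Y = -7 (Y = -12 + 5 = -7)
v(O, K) = 21 (v(O, K) = 7 + (½)*28 = 7 + 14 = 21)
v(-2, Y) + 26721 = 21 + 26721 = 26742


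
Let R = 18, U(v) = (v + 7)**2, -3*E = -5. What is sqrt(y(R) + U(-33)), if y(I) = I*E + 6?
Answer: 2*sqrt(178) ≈ 26.683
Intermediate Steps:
E = 5/3 (E = -1/3*(-5) = 5/3 ≈ 1.6667)
U(v) = (7 + v)**2
y(I) = 6 + 5*I/3 (y(I) = I*(5/3) + 6 = 5*I/3 + 6 = 6 + 5*I/3)
sqrt(y(R) + U(-33)) = sqrt((6 + (5/3)*18) + (7 - 33)**2) = sqrt((6 + 30) + (-26)**2) = sqrt(36 + 676) = sqrt(712) = 2*sqrt(178)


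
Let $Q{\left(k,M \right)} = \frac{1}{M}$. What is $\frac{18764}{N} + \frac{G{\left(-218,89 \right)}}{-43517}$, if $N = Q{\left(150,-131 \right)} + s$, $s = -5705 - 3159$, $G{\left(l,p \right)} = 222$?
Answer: $- \frac{107226224498}{50531287645} \approx -2.122$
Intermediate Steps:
$s = -8864$ ($s = -5705 - 3159 = -8864$)
$N = - \frac{1161185}{131}$ ($N = \frac{1}{-131} - 8864 = - \frac{1}{131} - 8864 = - \frac{1161185}{131} \approx -8864.0$)
$\frac{18764}{N} + \frac{G{\left(-218,89 \right)}}{-43517} = \frac{18764}{- \frac{1161185}{131}} + \frac{222}{-43517} = 18764 \left(- \frac{131}{1161185}\right) + 222 \left(- \frac{1}{43517}\right) = - \frac{2458084}{1161185} - \frac{222}{43517} = - \frac{107226224498}{50531287645}$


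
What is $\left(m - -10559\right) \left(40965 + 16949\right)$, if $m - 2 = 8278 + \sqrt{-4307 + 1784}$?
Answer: $1091041846 + 1679506 i \sqrt{3} \approx 1.091 \cdot 10^{9} + 2.909 \cdot 10^{6} i$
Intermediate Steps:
$m = 8280 + 29 i \sqrt{3}$ ($m = 2 + \left(8278 + \sqrt{-4307 + 1784}\right) = 2 + \left(8278 + \sqrt{-2523}\right) = 2 + \left(8278 + 29 i \sqrt{3}\right) = 8280 + 29 i \sqrt{3} \approx 8280.0 + 50.229 i$)
$\left(m - -10559\right) \left(40965 + 16949\right) = \left(\left(8280 + 29 i \sqrt{3}\right) - -10559\right) \left(40965 + 16949\right) = \left(\left(8280 + 29 i \sqrt{3}\right) + \left(-8687 + 19246\right)\right) 57914 = \left(\left(8280 + 29 i \sqrt{3}\right) + 10559\right) 57914 = \left(18839 + 29 i \sqrt{3}\right) 57914 = 1091041846 + 1679506 i \sqrt{3}$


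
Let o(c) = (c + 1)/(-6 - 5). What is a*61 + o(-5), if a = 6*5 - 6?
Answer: 16108/11 ≈ 1464.4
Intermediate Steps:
a = 24 (a = 30 - 6 = 24)
o(c) = -1/11 - c/11 (o(c) = (1 + c)/(-11) = (1 + c)*(-1/11) = -1/11 - c/11)
a*61 + o(-5) = 24*61 + (-1/11 - 1/11*(-5)) = 1464 + (-1/11 + 5/11) = 1464 + 4/11 = 16108/11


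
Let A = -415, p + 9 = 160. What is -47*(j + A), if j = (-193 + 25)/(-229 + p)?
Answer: 252249/13 ≈ 19404.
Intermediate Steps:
p = 151 (p = -9 + 160 = 151)
j = 28/13 (j = (-193 + 25)/(-229 + 151) = -168/(-78) = -168*(-1/78) = 28/13 ≈ 2.1538)
-47*(j + A) = -47*(28/13 - 415) = -47*(-5367/13) = 252249/13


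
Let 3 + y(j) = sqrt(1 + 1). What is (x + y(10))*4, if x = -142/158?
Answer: -1232/79 + 4*sqrt(2) ≈ -9.9381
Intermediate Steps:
y(j) = -3 + sqrt(2) (y(j) = -3 + sqrt(1 + 1) = -3 + sqrt(2))
x = -71/79 (x = -142*1/158 = -71/79 ≈ -0.89873)
(x + y(10))*4 = (-71/79 + (-3 + sqrt(2)))*4 = (-308/79 + sqrt(2))*4 = -1232/79 + 4*sqrt(2)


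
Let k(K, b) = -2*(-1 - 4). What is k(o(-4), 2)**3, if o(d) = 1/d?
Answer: 1000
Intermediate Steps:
k(K, b) = 10 (k(K, b) = -2*(-5) = 10)
k(o(-4), 2)**3 = 10**3 = 1000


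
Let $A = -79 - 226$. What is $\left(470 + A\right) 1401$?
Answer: $231165$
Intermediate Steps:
$A = -305$
$\left(470 + A\right) 1401 = \left(470 - 305\right) 1401 = 165 \cdot 1401 = 231165$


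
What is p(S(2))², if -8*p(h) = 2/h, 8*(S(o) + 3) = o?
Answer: 1/121 ≈ 0.0082645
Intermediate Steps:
S(o) = -3 + o/8
p(h) = -1/(4*h)
p(S(2))² = (-1/(4*(-3 + (⅛)*2)))² = (-1/(4*(-3 + ¼)))² = (-1/(4*(-11/4)))² = (-¼*(-4/11))² = (1/11)² = 1/121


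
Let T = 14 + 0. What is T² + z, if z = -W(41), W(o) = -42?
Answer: 238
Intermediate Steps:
T = 14
z = 42 (z = -1*(-42) = 42)
T² + z = 14² + 42 = 196 + 42 = 238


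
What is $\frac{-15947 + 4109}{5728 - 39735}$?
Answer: $\frac{11838}{34007} \approx 0.3481$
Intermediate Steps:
$\frac{-15947 + 4109}{5728 - 39735} = - \frac{11838}{-34007} = \left(-11838\right) \left(- \frac{1}{34007}\right) = \frac{11838}{34007}$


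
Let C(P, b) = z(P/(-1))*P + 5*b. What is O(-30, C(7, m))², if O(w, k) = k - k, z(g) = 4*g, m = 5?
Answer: 0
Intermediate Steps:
C(P, b) = -4*P² + 5*b (C(P, b) = (4*(P/(-1)))*P + 5*b = (4*(P*(-1)))*P + 5*b = (4*(-P))*P + 5*b = (-4*P)*P + 5*b = -4*P² + 5*b)
O(w, k) = 0
O(-30, C(7, m))² = 0² = 0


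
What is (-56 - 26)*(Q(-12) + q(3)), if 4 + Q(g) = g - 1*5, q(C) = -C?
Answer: 1968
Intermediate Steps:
Q(g) = -9 + g (Q(g) = -4 + (g - 1*5) = -4 + (g - 5) = -4 + (-5 + g) = -9 + g)
(-56 - 26)*(Q(-12) + q(3)) = (-56 - 26)*((-9 - 12) - 1*3) = -82*(-21 - 3) = -82*(-24) = 1968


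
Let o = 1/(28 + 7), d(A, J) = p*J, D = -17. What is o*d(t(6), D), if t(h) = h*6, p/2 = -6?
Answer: 204/35 ≈ 5.8286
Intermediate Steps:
p = -12 (p = 2*(-6) = -12)
t(h) = 6*h
d(A, J) = -12*J
o = 1/35 ≈ 0.028571
o*d(t(6), D) = (-12*(-17))/35 = (1/35)*204 = 204/35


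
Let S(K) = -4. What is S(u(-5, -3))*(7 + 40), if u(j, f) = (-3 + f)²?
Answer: -188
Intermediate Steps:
S(u(-5, -3))*(7 + 40) = -4*(7 + 40) = -4*47 = -188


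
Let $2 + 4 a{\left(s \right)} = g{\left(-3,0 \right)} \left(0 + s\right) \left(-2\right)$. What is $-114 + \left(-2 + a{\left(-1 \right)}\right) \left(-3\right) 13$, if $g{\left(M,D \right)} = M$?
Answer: $42$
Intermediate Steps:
$a{\left(s \right)} = - \frac{1}{2} + \frac{3 s}{2}$ ($a{\left(s \right)} = - \frac{1}{2} + \frac{- 3 \left(0 + s\right) \left(-2\right)}{4} = - \frac{1}{2} + \frac{- 3 s \left(-2\right)}{4} = - \frac{1}{2} + \frac{6 s}{4} = - \frac{1}{2} + \frac{3 s}{2}$)
$-114 + \left(-2 + a{\left(-1 \right)}\right) \left(-3\right) 13 = -114 + \left(-2 + \left(- \frac{1}{2} + \frac{3}{2} \left(-1\right)\right)\right) \left(-3\right) 13 = -114 + \left(-2 - 2\right) \left(-3\right) 13 = -114 + \left(-4\right) \left(-3\right) 13 = -114 + 12 \cdot 13 = -114 + 156 = 42$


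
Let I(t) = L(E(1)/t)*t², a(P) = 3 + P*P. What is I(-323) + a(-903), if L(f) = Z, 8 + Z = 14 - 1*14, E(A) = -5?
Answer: -19220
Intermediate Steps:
a(P) = 3 + P²
Z = -8 (Z = -8 + (14 - 1*14) = -8 + (14 - 14) = -8 + 0 = -8)
L(f) = -8
I(t) = -8*t²
I(-323) + a(-903) = -8*(-323)² + (3 + (-903)²) = -8*104329 + (3 + 815409) = -834632 + 815412 = -19220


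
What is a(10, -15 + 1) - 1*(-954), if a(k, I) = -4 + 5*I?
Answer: 880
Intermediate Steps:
a(10, -15 + 1) - 1*(-954) = (-4 + 5*(-15 + 1)) - 1*(-954) = (-4 + 5*(-14)) + 954 = (-4 - 70) + 954 = -74 + 954 = 880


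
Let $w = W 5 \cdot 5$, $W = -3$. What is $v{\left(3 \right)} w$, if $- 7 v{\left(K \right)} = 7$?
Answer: $75$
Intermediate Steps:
$v{\left(K \right)} = -1$ ($v{\left(K \right)} = \left(- \frac{1}{7}\right) 7 = -1$)
$w = -75$ ($w = \left(-3\right) 5 \cdot 5 = \left(-15\right) 5 = -75$)
$v{\left(3 \right)} w = \left(-1\right) \left(-75\right) = 75$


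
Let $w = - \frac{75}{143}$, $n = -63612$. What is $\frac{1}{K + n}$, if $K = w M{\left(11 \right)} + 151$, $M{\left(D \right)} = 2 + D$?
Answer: $- \frac{11}{698146} \approx -1.5756 \cdot 10^{-5}$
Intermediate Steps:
$w = - \frac{75}{143}$ ($w = \left(-75\right) \frac{1}{143} = - \frac{75}{143} \approx -0.52448$)
$K = \frac{1586}{11}$ ($K = - \frac{75 \left(2 + 11\right)}{143} + 151 = \left(- \frac{75}{143}\right) 13 + 151 = - \frac{75}{11} + 151 = \frac{1586}{11} \approx 144.18$)
$\frac{1}{K + n} = \frac{1}{\frac{1586}{11} - 63612} = \frac{1}{- \frac{698146}{11}} = - \frac{11}{698146}$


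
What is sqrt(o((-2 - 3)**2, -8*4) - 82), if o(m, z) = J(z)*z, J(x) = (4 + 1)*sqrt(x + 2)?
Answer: sqrt(-82 - 160*I*sqrt(30)) ≈ 19.977 - 21.934*I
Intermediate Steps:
J(x) = 5*sqrt(2 + x)
o(m, z) = 5*z*sqrt(2 + z) (o(m, z) = (5*sqrt(2 + z))*z = 5*z*sqrt(2 + z))
sqrt(o((-2 - 3)**2, -8*4) - 82) = sqrt(5*(-8*4)*sqrt(2 - 8*4) - 82) = sqrt(5*(-32)*sqrt(2 - 32) - 82) = sqrt(5*(-32)*sqrt(-30) - 82) = sqrt(5*(-32)*(I*sqrt(30)) - 82) = sqrt(-160*I*sqrt(30) - 82) = sqrt(-82 - 160*I*sqrt(30))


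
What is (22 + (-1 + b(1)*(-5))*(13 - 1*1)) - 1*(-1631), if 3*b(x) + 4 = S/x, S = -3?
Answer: 1781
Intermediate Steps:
b(x) = -4/3 - 1/x (b(x) = -4/3 + (-3/x)/3 = -4/3 - 1/x)
(22 + (-1 + b(1)*(-5))*(13 - 1*1)) - 1*(-1631) = (22 + (-1 + (-4/3 - 1/1)*(-5))*(13 - 1*1)) - 1*(-1631) = (22 + (-1 + (-4/3 - 1*1)*(-5))*(13 - 1)) + 1631 = (22 + (-1 + (-4/3 - 1)*(-5))*12) + 1631 = (22 + (-1 - 7/3*(-5))*12) + 1631 = (22 + (-1 + 35/3)*12) + 1631 = (22 + (32/3)*12) + 1631 = (22 + 128) + 1631 = 150 + 1631 = 1781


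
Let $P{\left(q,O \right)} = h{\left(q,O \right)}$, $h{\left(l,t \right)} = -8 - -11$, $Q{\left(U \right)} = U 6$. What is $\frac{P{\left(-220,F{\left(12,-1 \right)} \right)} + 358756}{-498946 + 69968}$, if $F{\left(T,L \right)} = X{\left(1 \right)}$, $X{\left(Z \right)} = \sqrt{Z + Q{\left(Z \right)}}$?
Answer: $- \frac{358759}{428978} \approx -0.83631$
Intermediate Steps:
$Q{\left(U \right)} = 6 U$
$X{\left(Z \right)} = \sqrt{7} \sqrt{Z}$ ($X{\left(Z \right)} = \sqrt{Z + 6 Z} = \sqrt{7 Z} = \sqrt{7} \sqrt{Z}$)
$h{\left(l,t \right)} = 3$ ($h{\left(l,t \right)} = -8 + 11 = 3$)
$F{\left(T,L \right)} = \sqrt{7}$ ($F{\left(T,L \right)} = \sqrt{7} \sqrt{1} = \sqrt{7} \cdot 1 = \sqrt{7}$)
$P{\left(q,O \right)} = 3$
$\frac{P{\left(-220,F{\left(12,-1 \right)} \right)} + 358756}{-498946 + 69968} = \frac{3 + 358756}{-498946 + 69968} = \frac{358759}{-428978} = 358759 \left(- \frac{1}{428978}\right) = - \frac{358759}{428978}$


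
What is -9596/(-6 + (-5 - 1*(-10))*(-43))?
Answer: 9596/221 ≈ 43.421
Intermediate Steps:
-9596/(-6 + (-5 - 1*(-10))*(-43)) = -9596/(-6 + (-5 + 10)*(-43)) = -9596/(-6 + 5*(-43)) = -9596/(-6 - 215) = -9596/(-221) = -9596*(-1/221) = 9596/221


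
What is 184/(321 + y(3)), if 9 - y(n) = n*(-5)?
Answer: 8/15 ≈ 0.53333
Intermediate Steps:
y(n) = 9 + 5*n (y(n) = 9 - n*(-5) = 9 - (-5)*n = 9 + 5*n)
184/(321 + y(3)) = 184/(321 + (9 + 5*3)) = 184/(321 + (9 + 15)) = 184/(321 + 24) = 184/345 = 184*(1/345) = 8/15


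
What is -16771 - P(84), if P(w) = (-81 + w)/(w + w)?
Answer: -939177/56 ≈ -16771.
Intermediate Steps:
P(w) = (-81 + w)/(2*w) (P(w) = (-81 + w)/((2*w)) = (-81 + w)*(1/(2*w)) = (-81 + w)/(2*w))
-16771 - P(84) = -16771 - (-81 + 84)/(2*84) = -16771 - 3/(2*84) = -16771 - 1*1/56 = -16771 - 1/56 = -939177/56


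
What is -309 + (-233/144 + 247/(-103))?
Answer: -4642655/14832 ≈ -313.02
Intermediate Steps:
-309 + (-233/144 + 247/(-103)) = -309 + (-233*1/144 + 247*(-1/103)) = -309 + (-233/144 - 247/103) = -309 - 59567/14832 = -4642655/14832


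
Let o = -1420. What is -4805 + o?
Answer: -6225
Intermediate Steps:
-4805 + o = -4805 - 1420 = -6225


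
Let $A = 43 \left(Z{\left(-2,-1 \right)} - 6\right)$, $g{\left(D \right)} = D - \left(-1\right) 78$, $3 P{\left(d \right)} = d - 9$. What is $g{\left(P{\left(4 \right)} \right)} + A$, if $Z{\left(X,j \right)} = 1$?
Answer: $- \frac{416}{3} \approx -138.67$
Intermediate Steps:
$P{\left(d \right)} = -3 + \frac{d}{3}$ ($P{\left(d \right)} = \frac{d - 9}{3} = \frac{-9 + d}{3} = -3 + \frac{d}{3}$)
$g{\left(D \right)} = 78 + D$ ($g{\left(D \right)} = D - -78 = D + 78 = 78 + D$)
$A = -215$ ($A = 43 \left(1 - 6\right) = 43 \left(-5\right) = -215$)
$g{\left(P{\left(4 \right)} \right)} + A = \left(78 + \left(-3 + \frac{1}{3} \cdot 4\right)\right) - 215 = \left(78 + \left(-3 + \frac{4}{3}\right)\right) - 215 = \left(78 - \frac{5}{3}\right) - 215 = \frac{229}{3} - 215 = - \frac{416}{3}$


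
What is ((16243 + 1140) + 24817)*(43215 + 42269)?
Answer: 3607424800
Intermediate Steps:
((16243 + 1140) + 24817)*(43215 + 42269) = (17383 + 24817)*85484 = 42200*85484 = 3607424800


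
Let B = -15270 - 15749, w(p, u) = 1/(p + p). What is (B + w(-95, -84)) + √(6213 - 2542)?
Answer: -5893611/190 + √3671 ≈ -30958.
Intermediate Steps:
w(p, u) = 1/(2*p)
B = -31019
(B + w(-95, -84)) + √(6213 - 2542) = (-31019 + (½)/(-95)) + √(6213 - 2542) = (-31019 + (½)*(-1/95)) + √3671 = (-31019 - 1/190) + √3671 = -5893611/190 + √3671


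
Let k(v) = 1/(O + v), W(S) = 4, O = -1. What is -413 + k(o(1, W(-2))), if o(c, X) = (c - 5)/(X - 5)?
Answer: -1238/3 ≈ -412.67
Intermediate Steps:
o(c, X) = (-5 + c)/(-5 + X)
k(v) = 1/(-1 + v)
-413 + k(o(1, W(-2))) = -413 + 1/(-1 + (-5 + 1)/(-5 + 4)) = -413 + 1/(-1 - 4/(-1)) = -413 + 1/(-1 - 1*(-4)) = -413 + 1/(-1 + 4) = -413 + 1/3 = -1238/3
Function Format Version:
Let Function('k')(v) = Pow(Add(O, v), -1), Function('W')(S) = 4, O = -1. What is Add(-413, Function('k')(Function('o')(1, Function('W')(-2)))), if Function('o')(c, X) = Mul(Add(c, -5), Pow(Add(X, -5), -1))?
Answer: Rational(-1238, 3) ≈ -412.67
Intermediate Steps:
Function('o')(c, X) = Mul(Pow(Add(-5, X), -1), Add(-5, c)) (Function('o')(c, X) = Mul(Add(-5, c), Pow(Add(-5, X), -1)) = Mul(Pow(Add(-5, X), -1), Add(-5, c)))
Function('k')(v) = Pow(Add(-1, v), -1)
Add(-413, Function('k')(Function('o')(1, Function('W')(-2)))) = Add(-413, Pow(Add(-1, Mul(Pow(Add(-5, 4), -1), Add(-5, 1))), -1)) = Add(-413, Pow(Add(-1, Mul(Pow(-1, -1), -4)), -1)) = Add(-413, Pow(Add(-1, Mul(-1, -4)), -1)) = Add(-413, Pow(Add(-1, 4), -1)) = Add(-413, Pow(3, -1)) = Add(-413, Rational(1, 3)) = Rational(-1238, 3)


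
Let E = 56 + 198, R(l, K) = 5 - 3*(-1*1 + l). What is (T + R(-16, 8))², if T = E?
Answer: 96100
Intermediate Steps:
R(l, K) = 8 - 3*l (R(l, K) = 5 - 3*(-1 + l) = 5 + (3 - 3*l) = 8 - 3*l)
E = 254
T = 254
(T + R(-16, 8))² = (254 + (8 - 3*(-16)))² = (254 + (8 + 48))² = (254 + 56)² = 310² = 96100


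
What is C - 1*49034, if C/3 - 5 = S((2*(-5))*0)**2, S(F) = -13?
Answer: -48512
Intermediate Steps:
C = 522 (C = 15 + 3*(-13)**2 = 15 + 3*169 = 15 + 507 = 522)
C - 1*49034 = 522 - 1*49034 = 522 - 49034 = -48512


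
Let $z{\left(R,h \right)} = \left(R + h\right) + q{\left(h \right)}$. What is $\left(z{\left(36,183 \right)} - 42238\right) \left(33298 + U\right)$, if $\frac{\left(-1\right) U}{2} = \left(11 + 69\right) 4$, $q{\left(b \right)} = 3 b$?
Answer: $-1354327260$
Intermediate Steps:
$U = -640$ ($U = - 2 \left(11 + 69\right) 4 = - 2 \cdot 80 \cdot 4 = \left(-2\right) 320 = -640$)
$z{\left(R,h \right)} = R + 4 h$ ($z{\left(R,h \right)} = \left(R + h\right) + 3 h = R + 4 h$)
$\left(z{\left(36,183 \right)} - 42238\right) \left(33298 + U\right) = \left(\left(36 + 4 \cdot 183\right) - 42238\right) \left(33298 - 640\right) = \left(\left(36 + 732\right) - 42238\right) 32658 = \left(768 - 42238\right) 32658 = \left(-41470\right) 32658 = -1354327260$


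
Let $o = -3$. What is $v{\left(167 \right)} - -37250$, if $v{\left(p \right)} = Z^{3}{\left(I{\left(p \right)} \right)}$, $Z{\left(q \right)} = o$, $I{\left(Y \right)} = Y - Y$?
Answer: $37223$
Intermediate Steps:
$I{\left(Y \right)} = 0$
$Z{\left(q \right)} = -3$
$v{\left(p \right)} = -27$ ($v{\left(p \right)} = \left(-3\right)^{3} = -27$)
$v{\left(167 \right)} - -37250 = -27 - -37250 = -27 + 37250 = 37223$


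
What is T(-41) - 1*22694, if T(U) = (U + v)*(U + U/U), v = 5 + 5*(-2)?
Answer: -20854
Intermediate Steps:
v = -5 (v = 5 - 10 = -5)
T(U) = (1 + U)*(-5 + U) (T(U) = (U - 5)*(U + U/U) = (-5 + U)*(U + 1) = (-5 + U)*(1 + U) = (1 + U)*(-5 + U))
T(-41) - 1*22694 = (-5 + (-41)² - 4*(-41)) - 1*22694 = (-5 + 1681 + 164) - 22694 = 1840 - 22694 = -20854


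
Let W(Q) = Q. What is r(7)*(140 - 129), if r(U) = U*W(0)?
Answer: 0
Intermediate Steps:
r(U) = 0 (r(U) = U*0 = 0)
r(7)*(140 - 129) = 0*(140 - 129) = 0*11 = 0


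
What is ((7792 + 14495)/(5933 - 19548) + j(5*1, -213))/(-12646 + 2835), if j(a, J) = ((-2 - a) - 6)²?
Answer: -2278648/133576765 ≈ -0.017059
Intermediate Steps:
j(a, J) = (-8 - a)²
((7792 + 14495)/(5933 - 19548) + j(5*1, -213))/(-12646 + 2835) = ((7792 + 14495)/(5933 - 19548) + (8 + 5*1)²)/(-12646 + 2835) = (22287/(-13615) + (8 + 5)²)/(-9811) = (22287*(-1/13615) + 13²)*(-1/9811) = (-22287/13615 + 169)*(-1/9811) = (2278648/13615)*(-1/9811) = -2278648/133576765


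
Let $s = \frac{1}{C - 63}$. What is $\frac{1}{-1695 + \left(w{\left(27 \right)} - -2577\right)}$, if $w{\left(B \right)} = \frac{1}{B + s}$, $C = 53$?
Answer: $\frac{269}{237268} \approx 0.0011337$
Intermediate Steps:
$s = - \frac{1}{10}$ ($s = \frac{1}{53 - 63} = \frac{1}{-10} = - \frac{1}{10} \approx -0.1$)
$w{\left(B \right)} = \frac{1}{- \frac{1}{10} + B}$ ($w{\left(B \right)} = \frac{1}{B - \frac{1}{10}} = \frac{1}{- \frac{1}{10} + B}$)
$\frac{1}{-1695 + \left(w{\left(27 \right)} - -2577\right)} = \frac{1}{-1695 + \left(\frac{10}{-1 + 10 \cdot 27} - -2577\right)} = \frac{1}{-1695 + \left(\frac{10}{-1 + 270} + 2577\right)} = \frac{1}{-1695 + \left(\frac{10}{269} + 2577\right)} = \frac{1}{-1695 + \frac{693223}{269}} = \frac{1}{\frac{237268}{269}} = \frac{269}{237268}$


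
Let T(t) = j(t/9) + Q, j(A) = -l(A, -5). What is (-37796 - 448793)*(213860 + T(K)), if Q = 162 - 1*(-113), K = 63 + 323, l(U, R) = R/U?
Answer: -40219575805295/386 ≈ -1.0420e+11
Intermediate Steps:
K = 386
j(A) = 5/A (j(A) = -(-5)/A = 5/A)
Q = 275 (Q = 162 + 113 = 275)
T(t) = 275 + 45/t (T(t) = 5/((t/9)) + 275 = 5*(9/t) + 275 = 45/t + 275 = 275 + 45/t)
(-37796 - 448793)*(213860 + T(K)) = (-37796 - 448793)*(213860 + (275 + 45/386)) = -486589*(213860 + (275 + 45*(1/386))) = -486589*(213860 + (275 + 45/386)) = -486589*(213860 + 106195/386) = -486589*82656155/386 = -40219575805295/386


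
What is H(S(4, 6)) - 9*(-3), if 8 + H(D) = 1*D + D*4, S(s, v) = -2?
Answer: 9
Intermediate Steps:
H(D) = -8 + 5*D (H(D) = -8 + (1*D + D*4) = -8 + (D + 4*D) = -8 + 5*D)
H(S(4, 6)) - 9*(-3) = (-8 + 5*(-2)) - 9*(-3) = (-8 - 10) + 27 = -18 + 27 = 9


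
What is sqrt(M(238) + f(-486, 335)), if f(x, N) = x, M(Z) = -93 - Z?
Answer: I*sqrt(817) ≈ 28.583*I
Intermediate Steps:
sqrt(M(238) + f(-486, 335)) = sqrt((-93 - 1*238) - 486) = sqrt((-93 - 238) - 486) = sqrt(-331 - 486) = sqrt(-817) = I*sqrt(817)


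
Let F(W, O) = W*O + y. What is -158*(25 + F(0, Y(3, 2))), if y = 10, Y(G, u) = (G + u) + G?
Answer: -5530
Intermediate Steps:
Y(G, u) = u + 2*G
F(W, O) = 10 + O*W (F(W, O) = W*O + 10 = O*W + 10 = 10 + O*W)
-158*(25 + F(0, Y(3, 2))) = -158*(25 + (10 + (2 + 2*3)*0)) = -158*(25 + (10 + (2 + 6)*0)) = -158*(25 + (10 + 8*0)) = -158*(25 + (10 + 0)) = -158*(25 + 10) = -158*35 = -5530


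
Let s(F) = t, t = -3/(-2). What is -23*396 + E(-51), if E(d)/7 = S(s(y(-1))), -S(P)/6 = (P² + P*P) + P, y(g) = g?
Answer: -9360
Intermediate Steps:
t = 3/2 (t = -3*(-½) = 3/2 ≈ 1.5000)
s(F) = 3/2
S(P) = -12*P² - 6*P (S(P) = -6*((P² + P*P) + P) = -6*((P² + P²) + P) = -6*(2*P² + P) = -6*(P + 2*P²) = -12*P² - 6*P)
E(d) = -252 (E(d) = 7*(-6*3/2*(1 + 2*(3/2))) = 7*(-6*3/2*(1 + 3)) = 7*(-6*3/2*4) = 7*(-36) = -252)
-23*396 + E(-51) = -23*396 - 252 = -9108 - 252 = -9360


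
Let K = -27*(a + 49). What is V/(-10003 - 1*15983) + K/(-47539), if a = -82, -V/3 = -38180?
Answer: -911378431/205891409 ≈ -4.4265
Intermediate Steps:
V = 114540 (V = -3*(-38180) = 114540)
K = 891 (K = -27*(-82 + 49) = -27*(-33) = 891)
V/(-10003 - 1*15983) + K/(-47539) = 114540/(-10003 - 1*15983) + 891/(-47539) = 114540/(-10003 - 15983) + 891*(-1/47539) = 114540/(-25986) - 891/47539 = 114540*(-1/25986) - 891/47539 = -19090/4331 - 891/47539 = -911378431/205891409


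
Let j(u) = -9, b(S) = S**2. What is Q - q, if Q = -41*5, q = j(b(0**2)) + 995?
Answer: -1191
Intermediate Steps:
q = 986 (q = -9 + 995 = 986)
Q = -205
Q - q = -205 - 1*986 = -205 - 986 = -1191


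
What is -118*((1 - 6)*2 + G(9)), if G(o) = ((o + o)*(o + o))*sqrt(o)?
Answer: -113516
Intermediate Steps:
G(o) = 4*o**(5/2) (G(o) = ((2*o)*(2*o))*sqrt(o) = (4*o**2)*sqrt(o) = 4*o**(5/2))
-118*((1 - 6)*2 + G(9)) = -118*((1 - 6)*2 + 4*9**(5/2)) = -118*(-5*2 + 4*243) = -118*(-10 + 972) = -118*962 = -113516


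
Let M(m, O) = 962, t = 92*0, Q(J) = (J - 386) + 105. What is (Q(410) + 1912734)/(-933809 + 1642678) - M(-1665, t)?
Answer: -680019115/708869 ≈ -959.30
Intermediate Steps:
Q(J) = -281 + J (Q(J) = (-386 + J) + 105 = -281 + J)
t = 0
(Q(410) + 1912734)/(-933809 + 1642678) - M(-1665, t) = ((-281 + 410) + 1912734)/(-933809 + 1642678) - 1*962 = (129 + 1912734)/708869 - 962 = 1912863*(1/708869) - 962 = 1912863/708869 - 962 = -680019115/708869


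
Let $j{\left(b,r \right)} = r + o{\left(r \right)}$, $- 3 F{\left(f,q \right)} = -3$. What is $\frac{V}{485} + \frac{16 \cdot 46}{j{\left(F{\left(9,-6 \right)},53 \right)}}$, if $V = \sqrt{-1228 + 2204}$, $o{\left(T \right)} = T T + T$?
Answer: $\frac{736}{2915} + \frac{4 \sqrt{61}}{485} \approx 0.3169$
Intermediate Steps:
$o{\left(T \right)} = T + T^{2}$ ($o{\left(T \right)} = T^{2} + T = T + T^{2}$)
$F{\left(f,q \right)} = 1$ ($F{\left(f,q \right)} = \left(- \frac{1}{3}\right) \left(-3\right) = 1$)
$j{\left(b,r \right)} = r + r \left(1 + r\right)$
$V = 4 \sqrt{61}$ ($V = \sqrt{976} = 4 \sqrt{61} \approx 31.241$)
$\frac{V}{485} + \frac{16 \cdot 46}{j{\left(F{\left(9,-6 \right)},53 \right)}} = \frac{4 \sqrt{61}}{485} + \frac{16 \cdot 46}{53 \left(2 + 53\right)} = 4 \sqrt{61} \cdot \frac{1}{485} + \frac{736}{53 \cdot 55} = \frac{4 \sqrt{61}}{485} + \frac{736}{2915} = \frac{736}{2915} + \frac{4 \sqrt{61}}{485}$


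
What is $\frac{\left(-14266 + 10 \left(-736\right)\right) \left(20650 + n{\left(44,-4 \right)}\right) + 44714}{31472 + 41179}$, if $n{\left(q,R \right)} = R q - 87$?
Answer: $- \frac{440844548}{72651} \approx -6068.0$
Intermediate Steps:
$n{\left(q,R \right)} = -87 + R q$
$\frac{\left(-14266 + 10 \left(-736\right)\right) \left(20650 + n{\left(44,-4 \right)}\right) + 44714}{31472 + 41179} = \frac{\left(-14266 + 10 \left(-736\right)\right) \left(20650 - 263\right) + 44714}{31472 + 41179} = \frac{\left(-14266 - 7360\right) \left(20650 - 263\right) + 44714}{72651} = \left(- 21626 \left(20650 - 263\right) + 44714\right) \frac{1}{72651} = \left(\left(-21626\right) 20387 + 44714\right) \frac{1}{72651} = \left(-440889262 + 44714\right) \frac{1}{72651} = \left(-440844548\right) \frac{1}{72651} = - \frac{440844548}{72651}$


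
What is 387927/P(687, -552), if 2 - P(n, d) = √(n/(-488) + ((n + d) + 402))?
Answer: -378616752/259417 - 2327562*√3543002/259417 ≈ -18348.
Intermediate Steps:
P(n, d) = 2 - √(402 + d + 487*n/488) (P(n, d) = 2 - √(n/(-488) + ((n + d) + 402)) = 2 - √(n*(-1/488) + ((d + n) + 402)) = 2 - √(-n/488 + (402 + d + n)) = 2 - √(402 + d + 487*n/488))
387927/P(687, -552) = 387927/(2 - √(23933472 + 59414*687 + 59536*(-552))/244) = 387927/(2 - √(23933472 + 40817418 - 32863872)/244) = 387927/(2 - 3*√3543002/244)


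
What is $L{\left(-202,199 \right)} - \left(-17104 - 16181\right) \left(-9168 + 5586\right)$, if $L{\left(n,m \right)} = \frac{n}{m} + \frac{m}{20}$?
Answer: $- \frac{474522907039}{3980} \approx -1.1923 \cdot 10^{8}$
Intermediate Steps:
$L{\left(n,m \right)} = \frac{m}{20} + \frac{n}{m}$ ($L{\left(n,m \right)} = \frac{n}{m} + m \frac{1}{20} = \frac{n}{m} + \frac{m}{20} = \frac{m}{20} + \frac{n}{m}$)
$L{\left(-202,199 \right)} - \left(-17104 - 16181\right) \left(-9168 + 5586\right) = \left(\frac{1}{20} \cdot 199 - \frac{202}{199}\right) - \left(-17104 - 16181\right) \left(-9168 + 5586\right) = \left(\frac{199}{20} - \frac{202}{199}\right) - \left(-33285\right) \left(-3582\right) = \left(\frac{199}{20} - \frac{202}{199}\right) - 119226870 = \frac{35561}{3980} - 119226870 = - \frac{474522907039}{3980}$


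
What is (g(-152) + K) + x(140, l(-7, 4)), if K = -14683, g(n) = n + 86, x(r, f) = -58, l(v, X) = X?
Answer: -14807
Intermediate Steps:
g(n) = 86 + n
(g(-152) + K) + x(140, l(-7, 4)) = ((86 - 152) - 14683) - 58 = (-66 - 14683) - 58 = -14749 - 58 = -14807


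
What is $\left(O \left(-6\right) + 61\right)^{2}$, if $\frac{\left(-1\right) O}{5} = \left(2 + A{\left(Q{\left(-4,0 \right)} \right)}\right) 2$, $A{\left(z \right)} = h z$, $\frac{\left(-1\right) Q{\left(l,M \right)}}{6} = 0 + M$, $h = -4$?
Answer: $32761$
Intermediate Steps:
$Q{\left(l,M \right)} = - 6 M$ ($Q{\left(l,M \right)} = - 6 \left(0 + M\right) = - 6 M$)
$A{\left(z \right)} = - 4 z$
$O = -20$ ($O = - 5 \left(2 - 4 \left(\left(-6\right) 0\right)\right) 2 = - 5 \left(2 - 0\right) 2 = - 5 \left(2 + 0\right) 2 = - 5 \cdot 2 \cdot 2 = \left(-5\right) 4 = -20$)
$\left(O \left(-6\right) + 61\right)^{2} = \left(\left(-20\right) \left(-6\right) + 61\right)^{2} = \left(120 + 61\right)^{2} = 181^{2} = 32761$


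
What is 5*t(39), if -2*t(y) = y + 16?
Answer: -275/2 ≈ -137.50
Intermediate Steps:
t(y) = -8 - y/2 (t(y) = -(y + 16)/2 = -(16 + y)/2 = -8 - y/2)
5*t(39) = 5*(-8 - 1/2*39) = 5*(-8 - 39/2) = 5*(-55/2) = -275/2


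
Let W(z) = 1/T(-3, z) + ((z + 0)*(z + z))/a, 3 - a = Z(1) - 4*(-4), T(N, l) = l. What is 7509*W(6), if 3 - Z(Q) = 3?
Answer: -1048757/26 ≈ -40337.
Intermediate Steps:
Z(Q) = 0 (Z(Q) = 3 - 1*3 = 3 - 3 = 0)
a = -13 (a = 3 - (0 - 4*(-4)) = 3 - (0 + 16) = 3 - 1*16 = 3 - 16 = -13)
W(z) = 1/z - 2*z**2/13 (W(z) = 1/z + ((z + 0)*(z + z))/(-13) = 1/z + (z*(2*z))*(-1/13) = 1/z + (2*z**2)*(-1/13) = 1/z - 2*z**2/13)
7509*W(6) = 7509*((1/13)*(13 - 2*6**3)/6) = 7509*((1/13)*(1/6)*(13 - 2*216)) = 7509*((1/13)*(1/6)*(13 - 432)) = 7509*((1/13)*(1/6)*(-419)) = 7509*(-419/78) = -1048757/26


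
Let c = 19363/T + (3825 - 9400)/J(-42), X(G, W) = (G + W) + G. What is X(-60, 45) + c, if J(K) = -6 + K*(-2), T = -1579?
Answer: -19550389/123162 ≈ -158.74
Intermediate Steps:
X(G, W) = W + 2*G
J(K) = -6 - 2*K
c = -10313239/123162 (c = 19363/(-1579) + (3825 - 9400)/(-6 - 2*(-42)) = 19363*(-1/1579) - 5575/(-6 + 84) = -19363/1579 - 5575/78 = -10313239/123162 ≈ -83.737)
X(-60, 45) + c = (45 + 2*(-60)) - 10313239/123162 = (45 - 120) - 10313239/123162 = -75 - 10313239/123162 = -19550389/123162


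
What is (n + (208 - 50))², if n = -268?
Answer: 12100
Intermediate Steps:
(n + (208 - 50))² = (-268 + (208 - 50))² = (-268 + 158)² = (-110)² = 12100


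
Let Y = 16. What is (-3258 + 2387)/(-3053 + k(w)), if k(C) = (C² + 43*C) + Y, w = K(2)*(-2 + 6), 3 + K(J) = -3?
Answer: 871/3493 ≈ 0.24936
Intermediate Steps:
K(J) = -6 (K(J) = -3 - 3 = -6)
w = -24 (w = -6*(-2 + 6) = -6*4 = -24)
k(C) = 16 + C² + 43*C (k(C) = (C² + 43*C) + 16 = 16 + C² + 43*C)
(-3258 + 2387)/(-3053 + k(w)) = (-3258 + 2387)/(-3053 + (16 + (-24)² + 43*(-24))) = -871/(-3053 + (16 + 576 - 1032)) = -871/(-3053 - 440) = -871/(-3493) = -871*(-1/3493) = 871/3493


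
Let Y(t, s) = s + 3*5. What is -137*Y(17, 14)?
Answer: -3973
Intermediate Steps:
Y(t, s) = 15 + s (Y(t, s) = s + 15 = 15 + s)
-137*Y(17, 14) = -137*(15 + 14) = -137*29 = -3973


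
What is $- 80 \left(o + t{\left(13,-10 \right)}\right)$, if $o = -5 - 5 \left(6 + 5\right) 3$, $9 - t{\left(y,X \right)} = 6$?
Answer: $13360$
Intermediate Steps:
$t{\left(y,X \right)} = 3$ ($t{\left(y,X \right)} = 9 - 6 = 3$)
$o = -170$ ($o = -5 - 5 \cdot 11 \cdot 3 = -5 - 165 = -170$)
$- 80 \left(o + t{\left(13,-10 \right)}\right) = - 80 \left(-170 + 3\right) = \left(-80\right) \left(-167\right) = 13360$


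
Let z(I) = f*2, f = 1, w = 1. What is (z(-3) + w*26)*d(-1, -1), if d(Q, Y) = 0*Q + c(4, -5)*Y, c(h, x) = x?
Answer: 140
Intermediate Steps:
d(Q, Y) = -5*Y (d(Q, Y) = 0*Q - 5*Y = 0 - 5*Y = -5*Y)
z(I) = 2 (z(I) = 1*2 = 2)
(z(-3) + w*26)*d(-1, -1) = (2 + 1*26)*(-5*(-1)) = (2 + 26)*5 = 28*5 = 140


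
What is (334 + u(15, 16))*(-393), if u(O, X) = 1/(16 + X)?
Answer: -4200777/32 ≈ -1.3127e+5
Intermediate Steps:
(334 + u(15, 16))*(-393) = (334 + 1/(16 + 16))*(-393) = (334 + 1/32)*(-393) = (10689/32)*(-393) = -4200777/32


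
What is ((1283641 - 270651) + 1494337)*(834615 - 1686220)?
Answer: -2135252209835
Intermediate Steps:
((1283641 - 270651) + 1494337)*(834615 - 1686220) = (1012990 + 1494337)*(-851605) = 2507327*(-851605) = -2135252209835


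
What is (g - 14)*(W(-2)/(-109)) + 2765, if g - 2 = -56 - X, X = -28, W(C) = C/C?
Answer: 301425/109 ≈ 2765.4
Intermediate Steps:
W(C) = 1
g = -26 (g = 2 + (-56 - 1*(-28)) = 2 + (-56 + 28) = 2 - 28 = -26)
(g - 14)*(W(-2)/(-109)) + 2765 = (-26 - 14)*(1/(-109)) + 2765 = -40*(-1)/109 + 2765 = -40*(-1/109) + 2765 = 40/109 + 2765 = 301425/109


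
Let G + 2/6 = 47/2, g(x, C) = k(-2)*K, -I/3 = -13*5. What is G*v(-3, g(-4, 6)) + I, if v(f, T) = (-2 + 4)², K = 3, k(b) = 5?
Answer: 863/3 ≈ 287.67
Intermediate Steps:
I = 195 (I = -(-39)*5 = -3*(-65) = 195)
g(x, C) = 15 (g(x, C) = 5*3 = 15)
G = 139/6 (G = -⅓ + 47/2 = 139/6 ≈ 23.167)
v(f, T) = 4 (v(f, T) = 2² = 4)
G*v(-3, g(-4, 6)) + I = (139/6)*4 + 195 = 278/3 + 195 = 863/3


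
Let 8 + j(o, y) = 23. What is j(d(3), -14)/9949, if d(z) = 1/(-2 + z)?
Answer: 15/9949 ≈ 0.0015077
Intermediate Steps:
j(o, y) = 15 (j(o, y) = -8 + 23 = 15)
j(d(3), -14)/9949 = 15/9949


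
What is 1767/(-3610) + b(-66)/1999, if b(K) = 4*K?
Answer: -236067/379810 ≈ -0.62154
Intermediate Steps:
1767/(-3610) + b(-66)/1999 = 1767/(-3610) + (4*(-66))/1999 = 1767*(-1/3610) - 264*1/1999 = -93/190 - 264/1999 = -236067/379810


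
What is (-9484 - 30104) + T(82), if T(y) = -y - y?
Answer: -39752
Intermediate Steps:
T(y) = -2*y
(-9484 - 30104) + T(82) = (-9484 - 30104) - 2*82 = -39588 - 164 = -39752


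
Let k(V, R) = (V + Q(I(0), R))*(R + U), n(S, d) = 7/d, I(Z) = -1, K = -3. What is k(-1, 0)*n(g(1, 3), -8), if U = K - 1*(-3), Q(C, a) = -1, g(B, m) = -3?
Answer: 0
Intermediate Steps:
U = 0 (U = -3 - 1*(-3) = -3 + 3 = 0)
k(V, R) = R*(-1 + V) (k(V, R) = (V - 1)*(R + 0) = (-1 + V)*R = R*(-1 + V))
k(-1, 0)*n(g(1, 3), -8) = (0*(-1 - 1))*(7/(-8)) = (0*(-2))*(7*(-⅛)) = 0*(-7/8) = 0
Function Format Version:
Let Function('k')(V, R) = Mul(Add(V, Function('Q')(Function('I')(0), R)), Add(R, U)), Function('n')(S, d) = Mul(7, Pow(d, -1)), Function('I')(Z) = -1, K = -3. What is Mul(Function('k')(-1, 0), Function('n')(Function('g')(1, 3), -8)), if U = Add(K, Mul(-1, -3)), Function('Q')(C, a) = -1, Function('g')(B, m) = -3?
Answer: 0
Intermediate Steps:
U = 0 (U = Add(-3, Mul(-1, -3)) = Add(-3, 3) = 0)
Function('k')(V, R) = Mul(R, Add(-1, V)) (Function('k')(V, R) = Mul(Add(V, -1), Add(R, 0)) = Mul(Add(-1, V), R) = Mul(R, Add(-1, V)))
Mul(Function('k')(-1, 0), Function('n')(Function('g')(1, 3), -8)) = Mul(Mul(0, Add(-1, -1)), Mul(7, Pow(-8, -1))) = Mul(Mul(0, -2), Mul(7, Rational(-1, 8))) = Mul(0, Rational(-7, 8)) = 0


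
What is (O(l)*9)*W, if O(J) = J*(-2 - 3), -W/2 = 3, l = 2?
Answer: 540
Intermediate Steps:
W = -6 (W = -2*3 = -6)
O(J) = -5*J (O(J) = J*(-5) = -5*J)
(O(l)*9)*W = (-5*2*9)*(-6) = -10*9*(-6) = -90*(-6) = 540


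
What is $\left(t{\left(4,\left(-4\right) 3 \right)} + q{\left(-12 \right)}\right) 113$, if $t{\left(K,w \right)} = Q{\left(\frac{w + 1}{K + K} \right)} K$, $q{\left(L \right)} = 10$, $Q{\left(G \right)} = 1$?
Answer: $1582$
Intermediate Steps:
$t{\left(K,w \right)} = K$ ($t{\left(K,w \right)} = 1 K = K$)
$\left(t{\left(4,\left(-4\right) 3 \right)} + q{\left(-12 \right)}\right) 113 = \left(4 + 10\right) 113 = 14 \cdot 113 = 1582$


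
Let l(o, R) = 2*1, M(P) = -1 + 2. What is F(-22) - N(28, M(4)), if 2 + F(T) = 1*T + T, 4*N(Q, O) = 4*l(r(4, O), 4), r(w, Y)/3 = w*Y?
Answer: -48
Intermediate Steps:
r(w, Y) = 3*Y*w (r(w, Y) = 3*(w*Y) = 3*(Y*w) = 3*Y*w)
M(P) = 1
l(o, R) = 2
N(Q, O) = 2 (N(Q, O) = (4*2)/4 = (¼)*8 = 2)
F(T) = -2 + 2*T (F(T) = -2 + (1*T + T) = -2 + (T + T) = -2 + 2*T)
F(-22) - N(28, M(4)) = (-2 + 2*(-22)) - 1*2 = (-2 - 44) - 2 = -46 - 2 = -48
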